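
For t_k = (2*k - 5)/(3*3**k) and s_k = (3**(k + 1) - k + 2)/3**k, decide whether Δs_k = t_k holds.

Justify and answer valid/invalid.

s_(k+1) = (9*3**k - k + 1)/(3*3**k)
s_(k+1) − s_k = (2*k - 5)/(3*3**k)
(s_(k+1) − s_k) − t_k = 0

Valid — Δs_k = t_k.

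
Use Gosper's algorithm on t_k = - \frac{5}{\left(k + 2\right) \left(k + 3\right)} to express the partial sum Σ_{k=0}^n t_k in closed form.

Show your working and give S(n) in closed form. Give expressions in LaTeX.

The ratio is (k + 2)/(k + 4).
Normal form (A,B,C) = (k + 2, k + 4, 1).
Need (k + 2)·f(k+1) − (k + 3)·f(k) = 1.
Bound: deg f ≤ 1.
A polynomial solution: f(k) = k/2.
Certificate R = B(k−1)f/C = k*(k + 3)/2 gives s_k = -5*k/(2*k + 4).
Verify: -5/(k**2 + 5*k + 6) matches t_k.
Telescope: S(n) = s_(n+1) − s_(0) = 5*(-n - 1)/(2*(n + 3)) − (0) = 5*(-n - 1)/(2*(n + 3)).

S(n) = \frac{5 \left(- n - 1\right)}{2 \left(n + 3\right)}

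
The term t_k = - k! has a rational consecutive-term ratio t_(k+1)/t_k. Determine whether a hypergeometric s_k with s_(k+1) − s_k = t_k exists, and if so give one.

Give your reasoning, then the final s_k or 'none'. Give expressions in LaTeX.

Compute t_(k+1)/t_k: get k + 1.
So A=k + 1 and B=1, with C=1.
Need (k + 1)·f(k+1) − (1)·f(k) = 1.
From deg A=1, deg B=0, deg C=0: d=-1.
Negative degree bound (-1): no f exists, t_k not Gosper-summable.

not Gosper-summable; s_k does not exist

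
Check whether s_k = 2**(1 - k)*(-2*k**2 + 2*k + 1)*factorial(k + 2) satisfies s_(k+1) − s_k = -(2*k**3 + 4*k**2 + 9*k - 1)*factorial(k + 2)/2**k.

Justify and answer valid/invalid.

valid; difference matches t_k

s_(k+1) = -(2*k**2 + 2*k - 1)*factorial(k + 3)/2**k
s_(k+1) − s_k = -(2*k**3 + 4*k**2 + 9*k - 1)*factorial(k + 2)/2**k
(s_(k+1) − s_k) − t_k = 0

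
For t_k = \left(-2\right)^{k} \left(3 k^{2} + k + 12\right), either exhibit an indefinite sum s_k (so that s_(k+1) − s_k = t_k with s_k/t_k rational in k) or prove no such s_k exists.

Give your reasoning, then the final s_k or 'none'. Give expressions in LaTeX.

Step 1: r(k) = 2*(-3*k**2 - 7*k - 16)/(3*k**2 + k + 12).
Factor: A=-2; B=1; C=k**2 + k/3 + 4.
f must satisfy (-2)·f(k+1) − (1)·f(k) = k**2 + k/3 + 4.
Bound: deg f ≤ 2.
Coefficient equations give f(k) = -(k**2 - k + 4)/3.
Certificate R = B(k−1)f/C = -(k**2 - k + 4)/(3*k**2 + k + 12) gives s_k = (-2)**k*(-k**2 + k - 4).
s_(k+1) − s_k = (-2)**k*(3*k**2 + k + 12) = t_k.

s_k = \left(-2\right)^{k} \left(- k^{2} + k - 4\right)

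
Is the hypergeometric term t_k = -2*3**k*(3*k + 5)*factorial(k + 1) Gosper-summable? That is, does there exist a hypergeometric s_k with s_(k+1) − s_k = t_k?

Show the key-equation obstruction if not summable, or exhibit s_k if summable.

Yes. s_k = -2*3**k*factorial(k + 1).

Compute t_(k+1)/t_k: get 3*(k + 2)*(3*k + 8)/(3*k + 5).
So A=3*k + 6 and B=1, with C=k + 5/3.
Key eq: (3*k + 6)·f(k+1) = (1)·f(k) + (k + 5/3).
Bound: deg f ≤ 0.
Match coefficients ⇒ f(k) = 1/3.
Certificate R = B(k−1)f/C = 1/(3*k + 5) gives s_k = -2*3**k*factorial(k + 1).
Check: Δs_k = -2*3**k*(3*k + 5)*factorial(k + 1). ✓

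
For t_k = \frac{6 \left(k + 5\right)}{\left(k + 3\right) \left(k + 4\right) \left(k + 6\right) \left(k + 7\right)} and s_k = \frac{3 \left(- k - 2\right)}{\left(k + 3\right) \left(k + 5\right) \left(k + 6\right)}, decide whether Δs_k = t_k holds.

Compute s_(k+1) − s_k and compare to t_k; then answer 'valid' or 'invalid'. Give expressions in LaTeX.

s_(k+1) = 3*(-k - 3)/((k + 4)*(k + 6)*(k + 7))
s_(k+1) − s_k = 3*(2*k**2 + 11*k + 11)/(k**5 + 25*k**4 + 245*k**3 + 1175*k**2 + 2754*k + 2520)
(s_(k+1) − s_k) − t_k = 9*(-3*k - 13)/(k**5 + 25*k**4 + 245*k**3 + 1175*k**2 + 2754*k + 2520)

Invalid: residual \frac{9 \left(- 3 k - 13\right)}{k^{5} + 25 k^{4} + 245 k^{3} + 1175 k^{2} + 2754 k + 2520} ≠ 0.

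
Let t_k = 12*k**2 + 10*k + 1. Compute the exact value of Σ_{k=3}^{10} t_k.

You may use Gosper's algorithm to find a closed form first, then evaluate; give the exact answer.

Σ = 5088

t_(k+1)/t_k = (12*k**2 + 34*k + 23)/(12*k**2 + 10*k + 1).
Gosper form: A/B · C(k+1)/C(k) with A=1, B=1, C=k**2 + 5*k/6 + 1/12.
Solve (1)·f(k+1) − (1)·f(k) = k**2 + 5*k/6 + 1/12.
From deg A=0, deg B=0, deg C=2: d=3.
Coefficient equations give f(k) = k*(4*k**2 - k - 2)/12.
So s_k = (B(k−1)f/C)·t_k = (k*(4*k**2 - k - 2)/(12*k**2 + 10*k + 1))·t_k = k*(4*k**2 - k - 2).
Δs = 12*k**2 + 10*k + 1, as required.
Σ_(k=3)^(10) t_k = s_(11) − s_(3) = 5181 − (93) = 5088.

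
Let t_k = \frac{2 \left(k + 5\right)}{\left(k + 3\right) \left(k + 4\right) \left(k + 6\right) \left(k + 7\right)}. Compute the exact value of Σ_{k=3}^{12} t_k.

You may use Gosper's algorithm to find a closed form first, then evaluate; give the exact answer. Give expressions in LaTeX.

Compute t_(k+1)/t_k: get (k + 3)*(k + 6)**2/((k + 5)**2*(k + 8)).
Factor: A=k + 3; B=k + 8; C=k**2 + 10*k + 25.
f must satisfy (k + 3)·f(k+1) − (k + 7)·f(k) = k**2 + 10*k + 25.
From deg A=1, deg B=1, deg C=2: d=4.
Match coefficients ⇒ f(k) = k*(k + 4)*(k + 5)*(k + 9)/36.
Certificate R = B(k−1)f/C = k*(k + 4)*(k + 7)*(k + 9)/(36*(k + 5)) gives s_k = k*(k + 9)/(18*(k**2 + 9*k + 18)).
s_(k+1) − s_k = 2*(k + 5)/(k**4 + 20*k**3 + 145*k**2 + 450*k + 504) = t_k.
Σ_(k=3)^(12) t_k = s_(13) − s_(3) = 143/2736 − (1/27) = 125/8208.

Σ = 125/8208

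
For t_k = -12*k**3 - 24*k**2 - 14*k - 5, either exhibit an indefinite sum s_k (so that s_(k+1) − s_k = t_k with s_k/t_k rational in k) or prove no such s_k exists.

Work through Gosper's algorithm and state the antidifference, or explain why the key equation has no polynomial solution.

Step 1: r(k) = (12*k**3 + 60*k**2 + 98*k + 55)/(12*k**3 + 24*k**2 + 14*k + 5).
A = 1, B = 1, C = k**3 + 2*k**2 + 7*k/6 + 5/12.
Key eq: (1)·f(k+1) = (1)·f(k) + (k**3 + 2*k**2 + 7*k/6 + 5/12).
Bound: deg f ≤ 4.
Solve for f: f(k) = k*(3*k**3 + 2*k**2 - 2*k + 2)/12 (degree 4 ≤ 4).
Certificate R = B(k−1)f/C = k*(3*k**3 + 2*k**2 - 2*k + 2)/(12*k**3 + 24*k**2 + 14*k + 5) gives s_k = k*(-3*k**3 - 2*k**2 + 2*k - 2).
Verify: -12*k**3 - 24*k**2 - 14*k - 5 matches t_k.

s_k = k*(-3*k**3 - 2*k**2 + 2*k - 2)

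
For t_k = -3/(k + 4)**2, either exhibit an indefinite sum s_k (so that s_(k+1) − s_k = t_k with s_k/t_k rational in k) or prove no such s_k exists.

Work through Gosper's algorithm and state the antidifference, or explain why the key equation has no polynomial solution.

The ratio is (k + 4)**2/(k + 5)**2.
Normal form (A,B,C) = (k**2 + 8*k + 16, k**2 + 10*k + 25, 1).
Need (k**2 + 8*k + 16)·f(k+1) − (k**2 + 8*k + 16)·f(k) = 1.
Degrees (2,2,0) ⇒ d ≤ 0.
Generic f = c0 gives residual -1; -1 = 0 cannot hold, so t_k is not Gosper-summable.

none (Gosper's algorithm certifies no s_k)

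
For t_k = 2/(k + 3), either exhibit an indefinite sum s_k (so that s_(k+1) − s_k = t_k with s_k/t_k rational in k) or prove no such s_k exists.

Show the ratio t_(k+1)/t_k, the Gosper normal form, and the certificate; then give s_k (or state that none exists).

The ratio is (k + 3)/(k + 4).
Take A(k)=k + 3, B(k)=k + 4, C(k)=1.
Need (k + 3)·f(k+1) − (k + 3)·f(k) = 1.
Bound: deg f ≤ 0.
Put f(k) = c0: A·f(k+1) − B(k−1)·f(k) − C = -1; need -1 = 0 — inconsistent ⇒ no f, not summable.

none — t_k is not Gosper-summable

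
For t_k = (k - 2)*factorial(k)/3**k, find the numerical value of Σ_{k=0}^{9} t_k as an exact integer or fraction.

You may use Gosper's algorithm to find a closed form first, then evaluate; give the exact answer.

Step 1: r(k) = (k**2 - 1)/(3*(k - 2)).
Normal form (A,B,C) = (k/3 + 1/3, 1, k - 2).
Set up (k/3 + 1/3)·f(k+1) − (1)·f(k) − (k - 2) = 0.
Degrees (1,0,1) ⇒ d ≤ 0.
Coefficient equations give f(k) = 3.
Get s_k = R·t_k = 3**(1 - k)*factorial(k) with R(k) = B(k−1)f(k)/C(k) = 3/(k - 2).
Check: Δs_k = (k - 2)*factorial(k)/3**k. ✓
Σ_(k=0)^(9) t_k = s_(10) − s_(0) = 44800/243 − (3) = 44071/243.

Σ = 44071/243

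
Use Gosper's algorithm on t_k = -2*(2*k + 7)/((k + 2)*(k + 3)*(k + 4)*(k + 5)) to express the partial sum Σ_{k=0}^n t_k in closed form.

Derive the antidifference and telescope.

S(n) = (-n**2 - 8*n - 7)/(4*(n**2 + 8*n + 15))

t_(k+1)/t_k = (k + 2)*(2*k + 9)/((k + 6)*(2*k + 7)).
A = k + 2, B = k + 6, C = k + 7/2.
Key eq: (k + 2)·f(k+1) = (k + 5)·f(k) + (k + 7/2).
Degrees (1,1,1) ⇒ d ≤ 3.
Coefficient equations give f(k) = k*(k + 3)*(k + 6)/16.
R(k) = B(k−1)·f(k)/C(k) = k*(k + 3)*(k + 5)*(k + 6)/(8*(2*k + 7)); s_k = R·t_k = k*(-k - 6)/(4*(k**2 + 6*k + 8)).
s_(k+1) − s_k = 2*(-2*k - 7)/(k**4 + 14*k**3 + 71*k**2 + 154*k + 120) = t_k.
Telescope: S(n) = s_(n+1) − s_(0) = (-n**2 - 8*n - 7)/(4*(n**2 + 8*n + 15)) − (0) = (-n**2 - 8*n - 7)/(4*(n**2 + 8*n + 15)).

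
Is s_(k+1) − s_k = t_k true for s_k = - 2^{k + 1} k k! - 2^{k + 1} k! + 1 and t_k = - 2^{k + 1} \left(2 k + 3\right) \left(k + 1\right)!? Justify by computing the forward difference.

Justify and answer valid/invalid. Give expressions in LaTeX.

s_(k+1) = -4*2**k*k**2*factorial(k) - 12*2**k*k*factorial(k) - 8*2**k*factorial(k) + 1
s_(k+1) − s_k = -2**(k + 1)*(2*k + 3)*factorial(k + 1)
(s_(k+1) − s_k) − t_k = 0

Valid: the claim telescopes to t_k.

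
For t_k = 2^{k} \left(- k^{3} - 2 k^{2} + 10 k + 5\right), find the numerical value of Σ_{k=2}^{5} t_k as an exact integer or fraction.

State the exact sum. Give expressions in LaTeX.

Σ = -4700

Ratio r(k) = 2*(k**3 + 5*k**2 - 3*k - 12)/(k**3 + 2*k**2 - 10*k - 5).
A = 2, B = 1, C = k**3 + 2*k**2 - 10*k - 5.
Need (2)·f(k+1) − (1)·f(k) = k**3 + 2*k**2 - 10*k - 5.
From deg A=0, deg B=0, deg C=3: d=3.
A polynomial solution: f(k) = k**3 - 4*k**2 + 1.
So s_k = (B(k−1)f/C)·t_k = ((k**3 - 4*k**2 + 1)/(k**3 + 2*k**2 - 10*k - 5))·t_k = 2**k*(-k**3 + 4*k**2 - 1).
Δs = 2**k*(-k**3 - 2*k**2 + 10*k + 5), as required.
Evaluate s at k=6 and k=2: -4672 and 28; difference -4700.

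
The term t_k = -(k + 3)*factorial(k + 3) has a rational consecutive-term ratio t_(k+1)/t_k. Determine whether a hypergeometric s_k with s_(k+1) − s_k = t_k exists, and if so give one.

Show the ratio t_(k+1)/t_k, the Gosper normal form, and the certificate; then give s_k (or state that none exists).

Compute t_(k+1)/t_k: get (k + 4)**2/(k + 3).
Normal form (A,B,C) = (k + 4, 1, k + 3).
Set up (k + 4)·f(k+1) − (1)·f(k) − (k + 3) = 0.
Bound: deg f ≤ 0.
Coefficient equations give f(k) = 1.
Then R = B(k−1)f/C = 1/(k + 3), so s_k = R(k)·t_k = -factorial(k + 3).
s_(k+1) − s_k = -(k + 3)*factorial(k + 3) = t_k.

s_k = -factorial(k + 3)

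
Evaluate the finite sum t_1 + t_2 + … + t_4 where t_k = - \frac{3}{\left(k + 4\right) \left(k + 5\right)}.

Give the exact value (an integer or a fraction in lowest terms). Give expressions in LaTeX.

Compute t_(k+1)/t_k: get (k + 4)/(k + 6).
Normal form (A,B,C) = (k + 4, k + 6, 1).
Set up (k + 4)·f(k+1) − (k + 5)·f(k) − (1) = 0.
deg f ≤ 1 (via 1,1,0).
Solving with deg f ≤ 1: f(k) = k/4.
So s_k = (B(k−1)f/C)·t_k = (k*(k + 5)/4)·t_k = -3*k/(4*k + 16).
s_(k+1) − s_k = -3/(k**2 + 9*k + 20) = t_k.
Σ_(k=1)^(4) t_k = s_(5) − s_(1) = -5/12 − (-3/20) = -4/15.

Σ = -4/15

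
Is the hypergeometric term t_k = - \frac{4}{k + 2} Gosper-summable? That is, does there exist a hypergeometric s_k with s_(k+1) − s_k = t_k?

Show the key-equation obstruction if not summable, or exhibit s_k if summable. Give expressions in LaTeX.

No. Not Gosper-summable.

Step 1: r(k) = (k + 2)/(k + 3).
Take A(k)=k + 2, B(k)=k + 3, C(k)=1.
Key eq: (k + 2)·f(k+1) = (k + 2)·f(k) + (1).
deg f ≤ 0 (via 1,1,0).
Put f(k) = c0: A·f(k+1) − B(k−1)·f(k) − C = -1; need -1 = 0 — inconsistent ⇒ no f, not summable.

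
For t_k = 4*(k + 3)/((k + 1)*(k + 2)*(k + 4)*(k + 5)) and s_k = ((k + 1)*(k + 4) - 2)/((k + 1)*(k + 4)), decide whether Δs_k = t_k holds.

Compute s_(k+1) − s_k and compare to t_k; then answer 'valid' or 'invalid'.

s_(k+1) = ((k + 2)*(k + 5) - 2)/((k + 2)*(k + 5))
s_(k+1) − s_k = 4*(k + 3)/(k**4 + 12*k**3 + 49*k**2 + 78*k + 40)
(s_(k+1) − s_k) − t_k = 0

valid; difference matches t_k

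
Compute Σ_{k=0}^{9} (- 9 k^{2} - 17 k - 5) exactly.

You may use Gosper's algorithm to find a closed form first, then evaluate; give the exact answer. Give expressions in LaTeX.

Compute t_(k+1)/t_k: get (9*k**2 + 35*k + 31)/(9*k**2 + 17*k + 5).
So A=1 and B=1, with C=k**2 + 17*k/9 + 5/9.
Need (1)·f(k+1) − (1)·f(k) = k**2 + 17*k/9 + 5/9.
deg f ≤ 3 (via 0,0,2).
A polynomial solution: f(k) = k*(3*k**2 + 4*k - 2)/9.
Then R = B(k−1)f/C = k*(3*k**2 + 4*k - 2)/(9*k**2 + 17*k + 5), so s_k = R(k)·t_k = k*(-3*k**2 - 4*k + 2).
Check: Δs_k = -9*k**2 - 17*k - 5. ✓
Evaluate s at k=10 and k=0: -3380 and 0; difference -3380.

Σ = -3380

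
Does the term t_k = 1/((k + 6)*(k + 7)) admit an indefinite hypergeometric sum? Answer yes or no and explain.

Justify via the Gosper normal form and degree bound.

Yes. s_k = k/(6*(k + 6)).

r(k) = (k + 6)/(k + 8) after simplifying.
A = k + 6, B = k + 8, C = 1.
Need (k + 6)·f(k+1) − (k + 7)·f(k) = 1.
deg f ≤ 1 (via 1,1,0).
A polynomial solution: f(k) = k/6.
Then R = B(k−1)f/C = k*(k + 7)/6, so s_k = R(k)·t_k = k/(6*(k + 6)).
Verify: 1/(k**2 + 13*k + 42) matches t_k.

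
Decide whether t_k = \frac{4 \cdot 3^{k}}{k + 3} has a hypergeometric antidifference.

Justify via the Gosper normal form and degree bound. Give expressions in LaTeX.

r(k) = 3*(k + 3)/(k + 4) after simplifying.
Normal form (A,B,C) = (3*k + 9, k + 4, 1).
Set up (3*k + 9)·f(k+1) − (k + 3)·f(k) − (1) = 0.
deg f ≤ -1 (via 1,1,0).
Negative degree bound (-1): no f exists, t_k not Gosper-summable.

No — key equation has no polynomial f.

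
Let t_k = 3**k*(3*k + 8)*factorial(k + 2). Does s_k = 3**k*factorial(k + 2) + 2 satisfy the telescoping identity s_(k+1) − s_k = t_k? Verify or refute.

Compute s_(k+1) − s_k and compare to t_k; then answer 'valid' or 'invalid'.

Valid: the claim telescopes to t_k.

s_(k+1) = 3**(k + 1)*factorial(k + 3) + 2
s_(k+1) − s_k = 3**k*(3*k + 8)*factorial(k + 2)
(s_(k+1) − s_k) − t_k = 0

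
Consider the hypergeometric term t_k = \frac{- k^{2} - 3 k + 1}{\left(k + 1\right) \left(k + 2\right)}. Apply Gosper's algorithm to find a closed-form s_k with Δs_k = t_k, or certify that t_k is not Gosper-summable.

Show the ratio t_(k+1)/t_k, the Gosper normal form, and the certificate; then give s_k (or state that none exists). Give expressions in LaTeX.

s_k = \frac{k \left(2 - k\right)}{k + 1}

Ratio r(k) = (k + 1)*(3*k + (k + 1)**2 + 2)/((k + 3)*(k**2 + 3*k - 1)).
Gosper form: A/B · C(k+1)/C(k) with A=k + 1, B=k + 3, C=k**2 + 3*k - 1.
Set up (k + 1)·f(k+1) − (k + 2)·f(k) − (k**2 + 3*k - 1) = 0.
deg f ≤ 2 (via 1,1,2).
Match coefficients ⇒ f(k) = k*(k - 2).
Then R = B(k−1)f/C = k*(k - 2)*(k + 2)/(k**2 + 3*k - 1), so s_k = R(k)·t_k = k*(2 - k)/(k + 1).
Δs = (-k**2 - 3*k + 1)/(k**2 + 3*k + 2), as required.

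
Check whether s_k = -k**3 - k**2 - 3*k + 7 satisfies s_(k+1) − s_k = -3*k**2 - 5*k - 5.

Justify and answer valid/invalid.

valid; difference matches t_k

s_(k+1) = -k**3 - 4*k**2 - 8*k + 2
s_(k+1) − s_k = -3*k**2 - 5*k - 5
(s_(k+1) − s_k) − t_k = 0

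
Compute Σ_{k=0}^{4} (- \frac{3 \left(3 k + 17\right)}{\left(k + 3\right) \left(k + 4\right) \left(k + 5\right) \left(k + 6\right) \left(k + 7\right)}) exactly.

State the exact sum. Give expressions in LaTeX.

Σ = -5/132

The ratio is (k + 3)*(3*k + 20)/((k + 8)*(3*k + 17)).
Take A(k)=k + 3, B(k)=k + 8, C(k)=k + 17/3.
Key eq: (k + 3)·f(k+1) = (k + 7)·f(k) + (k + 17/3).
d = 4 from the (1,1,1) case.
Coefficient equations give f(k) = k*(k + 5)*(k**2 + 13*k + 54)/216.
Then R = B(k−1)f/C = k*(k + 5)*(k + 7)*(k**2 + 13*k + 54)/(72*(3*k + 17)), so s_k = R(k)·t_k = k*(-k**2 - 13*k - 54)/(24*(k**3 + 13*k**2 + 54*k + 72)).
Δs = 3*(-3*k - 17)/(k**5 + 25*k**4 + 245*k**3 + 1175*k**2 + 2754*k + 2520), as required.
Σ_(k=0)^(4) t_k = s_(5) − s_(0) = -5/132 − (0) = -5/132.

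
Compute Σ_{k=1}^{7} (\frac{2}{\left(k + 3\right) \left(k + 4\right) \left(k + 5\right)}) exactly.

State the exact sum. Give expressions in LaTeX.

Step 1: r(k) = (k + 3)/(k + 6).
Normal form (A,B,C) = (k + 3, k + 6, 1).
Need (k + 3)·f(k+1) − (k + 5)·f(k) = 1.
From deg A=1, deg B=1, deg C=0: d=2.
Coefficient equations give f(k) = k*(k + 7)/24.
R(k) = B(k−1)·f(k)/C(k) = k*(k + 5)*(k + 7)/24; s_k = R·t_k = k*(k + 7)/(12*(k + 3)*(k + 4)).
s_(k+1) − s_k = 2/(k**3 + 12*k**2 + 47*k + 60) = t_k.
Σ_(k=1)^(7) t_k = s_(8) − s_(1) = 5/66 − (1/30) = 7/165.

Σ = 7/165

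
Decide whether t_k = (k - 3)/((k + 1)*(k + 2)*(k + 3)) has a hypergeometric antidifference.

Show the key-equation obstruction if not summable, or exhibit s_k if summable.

Compute t_(k+1)/t_k: get (k - 2)*(k + 1)/((k - 3)*(k + 4)).
Take A(k)=k + 1, B(k)=k + 4, C(k)=k - 3.
Set up (k + 1)·f(k+1) − (k + 3)·f(k) − (k - 3) = 0.
From deg A=1, deg B=1, deg C=1: d=2.
Coefficient equations give f(k) = -k*(k + 5)/2.
Then R = B(k−1)f/C = -k*(k + 3)*(k + 5)/(2*(k - 3)), so s_k = R(k)·t_k = k*(-k - 5)/(2*(k + 1)*(k + 2)).
s_(k+1) − s_k = (k - 3)/(k**3 + 6*k**2 + 11*k + 6) = t_k.

Yes. s_k = k*(-k - 5)/(2*(k + 1)*(k + 2)).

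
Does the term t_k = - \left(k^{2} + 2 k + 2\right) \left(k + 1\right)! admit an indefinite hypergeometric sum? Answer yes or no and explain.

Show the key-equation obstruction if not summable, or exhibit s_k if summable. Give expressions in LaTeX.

Ratio r(k) = (k + 2)*(2*k + (k + 1)**2 + 4)/(k**2 + 2*k + 2).
Take A(k)=k + 2, B(k)=1, C(k)=k**2 + 2*k + 2.
Solve (k + 2)·f(k+1) − (1)·f(k) = k**2 + 2*k + 2.
Degrees (1,0,2) ⇒ d ≤ 1.
Match coefficients ⇒ f(k) = k.
So s_k = (B(k−1)f/C)·t_k = (k/(k**2 + 2*k + 2))·t_k = -k*factorial(k + 1).
Δs = -(k**2 + 2*k + 2)*factorial(k + 1), as required.

Yes. s_k = - k \left(k + 1\right)!.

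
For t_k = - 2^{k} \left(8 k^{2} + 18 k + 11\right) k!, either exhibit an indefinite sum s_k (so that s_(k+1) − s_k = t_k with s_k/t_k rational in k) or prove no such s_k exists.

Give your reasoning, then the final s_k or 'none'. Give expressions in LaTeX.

s_k = - 2^{k} \left(4 k + 3\right) k!

Ratio r(k) = 2*(8*k**3 + 42*k**2 + 71*k + 37)/(8*k**2 + 18*k + 11).
Take A(k)=2*k + 2, B(k)=1, C(k)=k**2 + 9*k/4 + 11/8.
f must satisfy (2*k + 2)·f(k+1) − (1)·f(k) = k**2 + 9*k/4 + 11/8.
d = 1 from the (1,0,2) case.
Solve for f: f(k) = (4*k + 3)/8 (degree 1 ≤ 1).
Certificate R = B(k−1)f/C = (4*k + 3)/(8*k**2 + 18*k + 11) gives s_k = -2**k*(4*k + 3)*factorial(k).
s_(k+1) − s_k = -2**k*(8*k**2 + 18*k + 11)*factorial(k) = t_k.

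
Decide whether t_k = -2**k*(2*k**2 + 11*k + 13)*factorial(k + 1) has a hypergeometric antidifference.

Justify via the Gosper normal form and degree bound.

The ratio is 2*(2*k**3 + 19*k**2 + 56*k + 52)/(2*k**2 + 11*k + 13).
Take A(k)=2*k + 4, B(k)=1, C(k)=k**2 + 11*k/2 + 13/2.
f must satisfy (2*k + 4)·f(k+1) − (1)·f(k) = k**2 + 11*k/2 + 13/2.
Bound: deg f ≤ 1.
Coefficient equations give f(k) = (k + 3)/2.
R(k) = B(k−1)·f(k)/C(k) = (k + 3)/(2*k**2 + 11*k + 13); s_k = R·t_k = -2**k*(k + 3)*factorial(k + 1).
Verify: -2**k*(2*k**2 + 11*k + 13)*factorial(k + 1) matches t_k.

Yes. s_k = -2**k*(k + 3)*factorial(k + 1).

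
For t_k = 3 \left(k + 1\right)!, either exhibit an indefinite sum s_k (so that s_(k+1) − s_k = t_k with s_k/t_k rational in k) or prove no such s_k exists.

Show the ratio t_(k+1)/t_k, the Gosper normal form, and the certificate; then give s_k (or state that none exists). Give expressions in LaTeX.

Compute t_(k+1)/t_k: get k + 2.
A = k + 2, B = 1, C = 1.
Key eq: (k + 2)·f(k+1) = (1)·f(k) + (1).
deg f ≤ -1 (via 1,0,0).
Negative degree bound (-1): no f exists, t_k not Gosper-summable.

none — t_k is not Gosper-summable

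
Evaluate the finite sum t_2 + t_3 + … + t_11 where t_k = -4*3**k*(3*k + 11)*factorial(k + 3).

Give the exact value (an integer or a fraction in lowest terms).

Σ = -2779807095217147680

t_(k+1)/t_k = 3*(k + 4)*(3*k + 14)/(3*k + 11).
Take A(k)=3*k + 12, B(k)=1, C(k)=k + 11/3.
Key eq: (3*k + 12)·f(k+1) = (1)·f(k) + (k + 11/3).
Bound: deg f ≤ 0.
Coefficient equations give f(k) = 1/3.
Get s_k = R·t_k = -4*3**k*factorial(k + 3) with R(k) = B(k−1)f(k)/C(k) = 1/(3*k + 11).
Verify: -4*3**k*(3*k + 11)*factorial(k + 3) matches t_k.
Σ_(k=2)^(11) t_k = s_(12) − s_(2) = -2779807095217152000 − (-4320) = -2779807095217147680.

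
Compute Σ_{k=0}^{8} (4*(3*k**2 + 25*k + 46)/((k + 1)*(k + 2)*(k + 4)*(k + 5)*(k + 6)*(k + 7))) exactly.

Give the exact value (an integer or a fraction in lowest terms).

Σ = 107/650

r(k) = (k + 1)*(k + 4)*(25*k + 3*(k + 1)**2 + 71)/((k + 3)*(k + 8)*(3*k**2 + 25*k + 46)) after simplifying.
Take A(k)=k + 1, B(k)=k + 8, C(k)=k**3 + 34*k**2/3 + 121*k/3 + 46.
Key eq: (k + 1)·f(k+1) = (k + 7)·f(k) + (k**3 + 34*k**2/3 + 121*k/3 + 46).
Bound: deg f ≤ 6.
Solving with deg f ≤ 6: f(k) = k*(k + 2)*(k + 3)*(k + 5)*(k**2 + 11*k + 34)/72.
Certificate R = B(k−1)f/C = k*(k + 2)*(k + 5)*(k + 7)*(k**2 + 11*k + 34)/(24*(3*k**2 + 25*k + 46)) gives s_k = k*(k**2 + 11*k + 34)/(6*(k**3 + 11*k**2 + 34*k + 24)).
s_(k+1) − s_k = 4*(3*k**2 + 25*k + 46)/(k**6 + 25*k**5 + 247*k**4 + 1219*k**3 + 3112*k**2 + 3796*k + 1680) = t_k.
Σ_(k=0)^(8) t_k = s_(9) − s_(0) = 107/650 − (0) = 107/650.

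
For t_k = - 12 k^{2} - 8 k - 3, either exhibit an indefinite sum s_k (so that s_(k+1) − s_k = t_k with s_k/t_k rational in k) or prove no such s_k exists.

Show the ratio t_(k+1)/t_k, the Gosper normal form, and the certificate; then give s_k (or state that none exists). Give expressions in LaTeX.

Compute t_(k+1)/t_k: get (12*k**2 + 32*k + 23)/(12*k**2 + 8*k + 3).
A = 1, B = 1, C = k**2 + 2*k/3 + 1/4.
f must satisfy (1)·f(k+1) − (1)·f(k) = k**2 + 2*k/3 + 1/4.
From deg A=0, deg B=0, deg C=2: d=3.
Solve for f: f(k) = k*(4*k**2 - 2*k + 1)/12 (degree 3 ≤ 3).
R(k) = B(k−1)·f(k)/C(k) = k*(4*k**2 - 2*k + 1)/(12*k**2 + 8*k + 3); s_k = R·t_k = k*(-4*k**2 + 2*k - 1).
Δs = -12*k**2 - 8*k - 3, as required.

s_k = k \left(- 4 k^{2} + 2 k - 1\right)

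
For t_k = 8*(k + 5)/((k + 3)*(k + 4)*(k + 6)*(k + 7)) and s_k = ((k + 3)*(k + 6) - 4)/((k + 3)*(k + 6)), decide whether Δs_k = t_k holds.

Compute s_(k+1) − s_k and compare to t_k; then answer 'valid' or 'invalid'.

Valid — Δs_k = t_k.

s_(k+1) = ((k + 4)*(k + 7) - 4)/((k + 4)*(k + 7))
s_(k+1) − s_k = 8*(k + 5)/(k**4 + 20*k**3 + 145*k**2 + 450*k + 504)
(s_(k+1) − s_k) − t_k = 0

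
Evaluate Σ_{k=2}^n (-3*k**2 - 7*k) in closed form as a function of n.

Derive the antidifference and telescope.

Compute t_(k+1)/t_k: get (3*k**2 + 13*k + 10)/(k*(3*k + 7)).
Gosper form: A/B · C(k+1)/C(k) with A=1, B=1, C=k**2 + 7*k/3.
Need (1)·f(k+1) − (1)·f(k) = k**2 + 7*k/3.
From deg A=0, deg B=0, deg C=2: d=3.
Match coefficients ⇒ f(k) = k*(k - 1)*(k + 3)/3.
Get s_k = R·t_k = k*(-k**2 - 2*k + 3) with R(k) = B(k−1)f(k)/C(k) = (k - 1)*(k + 3)/(3*k + 7).
s_(k+1) − s_k = k*(-3*k - 7) = t_k.
Evaluate: s_(n+1) = n*(-n**2 - 5*n - 4); subtract s_(2) = -10 ⇒ S(n) = -n**3 - 5*n**2 - 4*n + 10.

S(n) = -n**3 - 5*n**2 - 4*n + 10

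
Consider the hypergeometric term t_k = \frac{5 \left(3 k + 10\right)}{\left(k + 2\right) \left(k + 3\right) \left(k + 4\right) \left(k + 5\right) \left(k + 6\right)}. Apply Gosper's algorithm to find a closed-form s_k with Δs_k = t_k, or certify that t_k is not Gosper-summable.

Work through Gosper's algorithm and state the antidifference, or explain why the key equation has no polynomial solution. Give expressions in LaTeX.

s_k = \frac{k \left(k^{2} + 11 k + 38\right)}{8 \left(k^{3} + 11 k^{2} + 38 k + 40\right)}

Step 1: r(k) = (k + 2)*(3*k + 13)/((k + 7)*(3*k + 10)).
Gosper form: A/B · C(k+1)/C(k) with A=k + 2, B=k + 7, C=k + 10/3.
f must satisfy (k + 2)·f(k+1) − (k + 6)·f(k) = k + 10/3.
From deg A=1, deg B=1, deg C=1: d=4.
Solve for f: f(k) = k*(k + 3)*(k**2 + 11*k + 38)/120 (degree 4 ≤ 4).
R(k) = B(k−1)·f(k)/C(k) = k*(k + 3)*(k + 6)*(k**2 + 11*k + 38)/(40*(3*k + 10)); s_k = R·t_k = k*(k**2 + 11*k + 38)/(8*(k**3 + 11*k**2 + 38*k + 40)).
Δs = 5*(3*k + 10)/(k**5 + 20*k**4 + 155*k**3 + 580*k**2 + 1044*k + 720), as required.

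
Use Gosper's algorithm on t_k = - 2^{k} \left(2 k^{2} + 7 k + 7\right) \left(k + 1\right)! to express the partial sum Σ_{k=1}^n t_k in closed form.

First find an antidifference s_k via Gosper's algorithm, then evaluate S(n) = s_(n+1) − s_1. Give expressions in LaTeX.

Step 1: r(k) = 2*(2*k**3 + 15*k**2 + 38*k + 32)/(2*k**2 + 7*k + 7).
A = 2*k + 4, B = 1, C = k**2 + 7*k/2 + 7/2.
Solve (2*k + 4)·f(k+1) − (1)·f(k) = k**2 + 7*k/2 + 7/2.
deg f ≤ 1 (via 1,0,2).
Coefficient equations give f(k) = (k + 1)/2.
So s_k = (B(k−1)f/C)·t_k = ((k + 1)/(2*k**2 + 7*k + 7))·t_k = -2**k*(k + 1)*factorial(k + 1).
Verify: -2**k*(2*k**2 + 7*k + 7)*factorial(k + 1) matches t_k.
Σ_(k=1)^n t_k = s_(n+1) − s_(1) = (-2**(n + 1)*(n + 2)*factorial(n + 2)) − (-8), i.e. -2*2**n*n*factorial(n + 2) - 4*2**n*factorial(n + 2) + 8.

S(n) = - 2 \cdot 2^{n} n \left(n + 2\right)! - 4 \cdot 2^{n} \left(n + 2\right)! + 8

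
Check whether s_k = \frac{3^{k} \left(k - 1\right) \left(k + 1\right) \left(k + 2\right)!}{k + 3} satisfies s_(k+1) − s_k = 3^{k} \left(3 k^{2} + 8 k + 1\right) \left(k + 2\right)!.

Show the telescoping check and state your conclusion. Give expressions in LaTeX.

Invalid: residual - \frac{2 \cdot 3^{k} \left(k + 2\right) \left(3 k^{2} + 11 k + 2\right) \left(k + 2\right)!}{\left(k + 3\right) \left(k + 4\right)} ≠ 0.

s_(k+1) = 3**(k + 1)*k*(k + 2)*factorial(k + 3)/(k + 4)
s_(k+1) − s_k = 3**k*(3*k**4 + 23*k**3 + 59*k**2 + 55*k + 4)*factorial(k + 2)/((k + 3)*(k + 4))
(s_(k+1) − s_k) − t_k = -2*3**k*(k + 2)*(3*k**2 + 11*k + 2)*factorial(k + 2)/((k + 3)*(k + 4))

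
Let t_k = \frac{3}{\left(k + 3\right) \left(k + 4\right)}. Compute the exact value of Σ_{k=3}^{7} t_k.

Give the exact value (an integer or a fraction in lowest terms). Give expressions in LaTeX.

Σ = 5/22

The ratio is (k + 3)/(k + 5).
So A=k + 3 and B=k + 5, with C=1.
f must satisfy (k + 3)·f(k+1) − (k + 4)·f(k) = 1.
From deg A=1, deg B=1, deg C=0: d=1.
A polynomial solution: f(k) = k/3.
Then R = B(k−1)f/C = k*(k + 4)/3, so s_k = R(k)·t_k = k/(k + 3).
Verify: 3/(k**2 + 7*k + 12) matches t_k.
Evaluate s at k=8 and k=3: 8/11 and 1/2; difference 5/22.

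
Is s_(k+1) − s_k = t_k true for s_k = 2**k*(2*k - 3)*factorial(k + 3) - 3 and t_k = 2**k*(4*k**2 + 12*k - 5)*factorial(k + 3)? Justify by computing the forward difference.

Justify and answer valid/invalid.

s_(k+1) = 2**(k + 1)*(2*k - 1)*factorial(k + 4) - 3
s_(k+1) − s_k = 2**k*(4*k**2 + 12*k - 5)*factorial(k + 3)
(s_(k+1) − s_k) − t_k = 0

valid (s_(k+1) − s_k reduces to t_k)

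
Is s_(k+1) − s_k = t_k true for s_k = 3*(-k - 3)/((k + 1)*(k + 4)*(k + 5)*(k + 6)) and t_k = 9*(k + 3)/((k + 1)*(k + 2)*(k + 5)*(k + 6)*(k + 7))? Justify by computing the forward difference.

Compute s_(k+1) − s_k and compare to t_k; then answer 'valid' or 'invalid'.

Invalid: residual 6*(-2*k - 5)/(k**6 + 25*k**5 + 247*k**4 + 1219*k**3 + 3112*k**2 + 3796*k + 1680) ≠ 0.

s_(k+1) = 3*(-k - 4)/((k + 2)*(k + 5)*(k + 6)*(k + 7))
s_(k+1) − s_k = 3*(3*k**2 + 17*k + 26)/(k**6 + 25*k**5 + 247*k**4 + 1219*k**3 + 3112*k**2 + 3796*k + 1680)
(s_(k+1) − s_k) − t_k = 6*(-2*k - 5)/(k**6 + 25*k**5 + 247*k**4 + 1219*k**3 + 3112*k**2 + 3796*k + 1680)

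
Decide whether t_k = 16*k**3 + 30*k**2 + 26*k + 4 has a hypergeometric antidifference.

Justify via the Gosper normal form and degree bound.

Yes. s_k = 2*k*(2*k**3 + k**2 + k - 2).

The ratio is (8*k**3 + 39*k**2 + 67*k + 38)/(8*k**3 + 15*k**2 + 13*k + 2).
Take A(k)=1, B(k)=1, C(k)=k**3 + 15*k**2/8 + 13*k/8 + 1/4.
Solve (1)·f(k+1) − (1)·f(k) = k**3 + 15*k**2/8 + 13*k/8 + 1/4.
d = 4 from the (0,0,3) case.
Match coefficients ⇒ f(k) = k*(2*k**3 + k**2 + k - 2)/8.
Get s_k = R·t_k = 2*k*(2*k**3 + k**2 + k - 2) with R(k) = B(k−1)f(k)/C(k) = k*(2*k**3 + k**2 + k - 2)/(8*k**3 + 15*k**2 + 13*k + 2).
s_(k+1) − s_k = 16*k**3 + 30*k**2 + 26*k + 4 = t_k.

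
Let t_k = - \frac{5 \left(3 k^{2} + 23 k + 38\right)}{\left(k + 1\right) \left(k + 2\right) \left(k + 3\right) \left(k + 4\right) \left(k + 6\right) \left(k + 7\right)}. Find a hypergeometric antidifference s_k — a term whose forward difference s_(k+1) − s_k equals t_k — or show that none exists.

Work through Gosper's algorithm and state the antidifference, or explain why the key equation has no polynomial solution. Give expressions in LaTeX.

Step 1: r(k) = (k + 1)*(k + 6)*(23*k + 3*(k + 1)**2 + 61)/((k + 5)*(k + 8)*(3*k**2 + 23*k + 38)).
A = k + 1, B = k + 8, C = k**3 + 38*k**2/3 + 51*k + 190/3.
Key eq: (k + 1)·f(k+1) = (k + 7)·f(k) + (k**3 + 38*k**2/3 + 51*k + 190/3).
d = 6 from the (1,1,3) case.
Solving with deg f ≤ 6: f(k) = k*(k + 2)*(k + 4)*(k + 5)*(k**2 + 10*k + 27)/54.
Certificate R = B(k−1)f/C = k*(k + 2)*(k + 4)*(k + 7)*(k**2 + 10*k + 27)/(18*(3*k**2 + 23*k + 38)) gives s_k = 5*k*(-k**2 - 10*k - 27)/(18*(k**3 + 10*k**2 + 27*k + 18)).
Δs = 5*(-3*k**2 - 23*k - 38)/(k**6 + 23*k**5 + 207*k**4 + 925*k**3 + 2144*k**2 + 2412*k + 1008), as required.

s_k = \frac{5 k \left(- k^{2} - 10 k - 27\right)}{18 \left(k^{3} + 10 k^{2} + 27 k + 18\right)}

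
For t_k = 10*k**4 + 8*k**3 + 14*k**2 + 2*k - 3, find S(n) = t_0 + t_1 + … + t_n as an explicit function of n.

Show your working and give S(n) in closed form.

S(n) = 2*n**5 + 7*n**4 + 12*n**3 + 10*n**2 - 3

r(k) = (10*k**4 + 48*k**3 + 98*k**2 + 94*k + 31)/(10*k**4 + 8*k**3 + 14*k**2 + 2*k - 3) after simplifying.
Gosper form: A/B · C(k+1)/C(k) with A=1, B=1, C=k**4 + 4*k**3/5 + 7*k**2/5 + k/5 - 3/10.
Need (1)·f(k+1) − (1)·f(k) = k**4 + 4*k**3/5 + 7*k**2/5 + k/5 - 3/10.
d = 5 from the (0,0,4) case.
Solve for f: f(k) = k*(2*k**4 - 3*k**3 + 4*k**2 - 4*k - 2)/10 (degree 5 ≤ 5).
R(k) = B(k−1)·f(k)/C(k) = k*(2*k**4 - 3*k**3 + 4*k**2 - 4*k - 2)/(10*k**4 + 8*k**3 + 14*k**2 + 2*k - 3); s_k = R·t_k = k*(2*k**4 - 3*k**3 + 4*k**2 - 4*k - 2).
Check: Δs_k = 10*k**4 + 8*k**3 + 14*k**2 + 2*k - 3. ✓
s_(n+1) = 2*n**5 + 7*n**4 + 12*n**3 + 10*n**2 - 3 and s_(0) = 0, so S(n) = 2*n**5 + 7*n**4 + 12*n**3 + 10*n**2 - 3.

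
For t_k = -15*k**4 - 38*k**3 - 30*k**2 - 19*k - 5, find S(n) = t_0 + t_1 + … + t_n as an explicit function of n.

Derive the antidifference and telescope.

S(n) = -3*n**5 - 17*n**4 - 34*n**3 - 34*n**2 - 19*n - 5

Compute t_(k+1)/t_k: get (15*k**4 + 98*k**3 + 234*k**2 + 253*k + 107)/(15*k**4 + 38*k**3 + 30*k**2 + 19*k + 5).
Normal form (A,B,C) = (1, 1, k**4 + 38*k**3/15 + 2*k**2 + 19*k/15 + 1/3).
Solve (1)·f(k+1) − (1)·f(k) = k**4 + 38*k**3/15 + 2*k**2 + 19*k/15 + 1/3.
d = 5 from the (0,0,4) case.
Match coefficients ⇒ f(k) = k**2*(3*k**3 + 2*k**2 - 4*k + 4)/15.
Get s_k = R·t_k = k**2*(-3*k**3 - 2*k**2 + 4*k - 4) with R(k) = B(k−1)f(k)/C(k) = k**2*(3*k**3 + 2*k**2 - 4*k + 4)/(15*k**4 + 38*k**3 + 30*k**2 + 19*k + 5).
s_(k+1) − s_k = -15*k**4 - 38*k**3 - 30*k**2 - 19*k - 5 = t_k.
Σ_(k=0)^n t_k = s_(n+1) − s_(0) = (-3*n**5 - 17*n**4 - 34*n**3 - 34*n**2 - 19*n - 5) − (0), i.e. -3*n**5 - 17*n**4 - 34*n**3 - 34*n**2 - 19*n - 5.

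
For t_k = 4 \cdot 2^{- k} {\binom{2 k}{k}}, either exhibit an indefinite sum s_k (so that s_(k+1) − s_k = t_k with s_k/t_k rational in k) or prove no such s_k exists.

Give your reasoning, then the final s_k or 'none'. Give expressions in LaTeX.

t_(k+1)/t_k = (2*k + 1)/(k + 1).
Gosper form: A/B · C(k+1)/C(k) with A=2*k + 1, B=k + 1, C=1.
Need (2*k + 1)·f(k+1) − (k)·f(k) = 1.
From deg A=1, deg B=1, deg C=0: d=-1.
Bound -1 < 0, so the key equation has no polynomial solution.

none — t_k is not Gosper-summable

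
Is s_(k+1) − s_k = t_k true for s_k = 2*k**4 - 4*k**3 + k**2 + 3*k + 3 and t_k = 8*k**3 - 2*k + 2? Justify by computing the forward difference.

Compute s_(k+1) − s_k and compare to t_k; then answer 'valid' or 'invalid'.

s_(k+1) = 2*k**4 + 4*k**3 + k**2 + k + 5
s_(k+1) − s_k = 8*k**3 - 2*k + 2
(s_(k+1) − s_k) − t_k = 0

valid; difference matches t_k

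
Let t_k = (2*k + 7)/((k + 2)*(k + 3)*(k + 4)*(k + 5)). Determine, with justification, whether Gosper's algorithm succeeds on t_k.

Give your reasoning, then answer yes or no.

Compute t_(k+1)/t_k: get (k + 2)*(2*k + 9)/((k + 6)*(2*k + 7)).
Take A(k)=k + 2, B(k)=k + 6, C(k)=k + 7/2.
Need (k + 2)·f(k+1) − (k + 5)·f(k) = k + 7/2.
Degrees (1,1,1) ⇒ d ≤ 3.
Solve for f: f(k) = k*(k + 3)*(k + 6)/16 (degree 3 ≤ 3).
Get s_k = R·t_k = k*(k + 6)/(8*(k**2 + 6*k + 8)) with R(k) = B(k−1)f(k)/C(k) = k*(k + 3)*(k + 5)*(k + 6)/(8*(2*k + 7)).
s_(k+1) − s_k = (2*k + 7)/(k**4 + 14*k**3 + 71*k**2 + 154*k + 120) = t_k.

Yes. s_k = k*(k + 6)/(8*(k**2 + 6*k + 8)).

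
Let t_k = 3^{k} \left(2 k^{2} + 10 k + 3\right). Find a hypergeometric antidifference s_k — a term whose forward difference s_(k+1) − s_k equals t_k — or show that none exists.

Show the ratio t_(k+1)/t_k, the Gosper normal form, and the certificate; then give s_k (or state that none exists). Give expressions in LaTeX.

s_k = 3^{k} \left(k^{2} + 2 k - 3\right)

The ratio is 3*(2*k**2 + 14*k + 15)/(2*k**2 + 10*k + 3).
Take A(k)=3, B(k)=1, C(k)=k**2 + 5*k + 3/2.
f must satisfy (3)·f(k+1) − (1)·f(k) = k**2 + 5*k + 3/2.
Degrees (0,0,2) ⇒ d ≤ 2.
Solve for f: f(k) = (k - 1)*(k + 3)/2 (degree 2 ≤ 2).
So s_k = (B(k−1)f/C)·t_k = ((k - 1)*(k + 3)/(2*k**2 + 10*k + 3))·t_k = 3**k*(k**2 + 2*k - 3).
s_(k+1) − s_k = 3**k*(2*k**2 + 10*k + 3) = t_k.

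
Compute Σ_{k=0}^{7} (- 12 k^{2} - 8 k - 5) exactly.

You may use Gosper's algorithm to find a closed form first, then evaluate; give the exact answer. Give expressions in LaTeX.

Σ = -1944

The ratio is (12*k**2 + 32*k + 25)/(12*k**2 + 8*k + 5).
Normal form (A,B,C) = (1, 1, k**2 + 2*k/3 + 5/12).
Need (1)·f(k+1) − (1)·f(k) = k**2 + 2*k/3 + 5/12.
d = 3 from the (0,0,2) case.
Coefficient equations give f(k) = k*(4*k**2 - 2*k + 3)/12.
Certificate R = B(k−1)f/C = k*(4*k**2 - 2*k + 3)/(12*k**2 + 8*k + 5) gives s_k = k*(-4*k**2 + 2*k - 3).
s_(k+1) − s_k = -12*k**2 - 8*k - 5 = t_k.
Telescoping: Σ = s_(8) − s_(0) = -1944 − (0) = -1944.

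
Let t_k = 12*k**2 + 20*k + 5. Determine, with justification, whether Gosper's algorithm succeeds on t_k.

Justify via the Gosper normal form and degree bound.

Step 1: r(k) = (12*k**2 + 44*k + 37)/(12*k**2 + 20*k + 5).
Gosper form: A/B · C(k+1)/C(k) with A=1, B=1, C=k**2 + 5*k/3 + 5/12.
f must satisfy (1)·f(k+1) − (1)·f(k) = k**2 + 5*k/3 + 5/12.
Bound: deg f ≤ 3.
A polynomial solution: f(k) = k*(2*k - 1)*(2*k + 3)/12.
R(k) = B(k−1)·f(k)/C(k) = k*(2*k - 1)*(2*k + 3)/(12*k**2 + 20*k + 5); s_k = R·t_k = k*(4*k**2 + 4*k - 3).
Δs = 12*k**2 + 20*k + 5, as required.

Yes. s_k = k*(4*k**2 + 4*k - 3).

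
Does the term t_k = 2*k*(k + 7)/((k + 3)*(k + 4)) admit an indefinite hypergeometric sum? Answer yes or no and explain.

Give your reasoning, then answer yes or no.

Yes. s_k = 2*k*(k - 1)/(k + 3).

r(k) = (k + 1)*(k + 3)*(k + 8)/(k*(k + 5)*(k + 7)) after simplifying.
Normal form (A,B,C) = (k + 3, k + 5, k**2 + 7*k).
Set up (k + 3)·f(k+1) − (k + 4)·f(k) − (k**2 + 7*k) = 0.
d = 2 from the (1,1,2) case.
A polynomial solution: f(k) = k*(k - 1).
Get s_k = R·t_k = 2*k*(k - 1)/(k + 3) with R(k) = B(k−1)f(k)/C(k) = (k - 1)*(k + 4)/(k + 7).
s_(k+1) − s_k = 2*k*(k + 7)/(k**2 + 7*k + 12) = t_k.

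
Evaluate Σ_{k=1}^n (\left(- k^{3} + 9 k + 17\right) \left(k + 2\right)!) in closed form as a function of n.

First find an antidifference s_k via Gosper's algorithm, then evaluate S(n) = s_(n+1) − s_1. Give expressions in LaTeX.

The ratio is (k + 3)*(9*k - (k + 1)**3 + 26)/(-k**3 + 9*k + 17).
A = k + 3, B = 1, C = k**3 - 9*k - 17.
Set up (k + 3)·f(k+1) − (1)·f(k) − (k**3 - 9*k - 17) = 0.
Bound: deg f ≤ 2.
A polynomial solution: f(k) = k**2 - 4*k - 4.
R(k) = B(k−1)·f(k)/C(k) = (k**2 - 4*k - 4)/(k**3 - 9*k - 17); s_k = R·t_k = (-k**2 + 4*k + 4)*factorial(k + 2).
Verify: (-k**3 + 9*k + 17)*factorial(k + 2) matches t_k.
Telescope: S(n) = s_(n+1) − s_(1) = (-n**2 + 2*n + 7)*factorial(n + 3) − (42) = -n**2*factorial(n + 3) + 2*n*factorial(n + 3) + 7*factorial(n + 3) - 42.

S(n) = - n^{2} \left(n + 3\right)! + 2 n \left(n + 3\right)! + 7 \left(n + 3\right)! - 42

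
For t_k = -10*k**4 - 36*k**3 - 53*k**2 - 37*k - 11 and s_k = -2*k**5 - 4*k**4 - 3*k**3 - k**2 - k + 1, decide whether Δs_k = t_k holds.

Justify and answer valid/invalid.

s_(k+1) = -2*k**5 - 14*k**4 - 39*k**3 - 54*k**2 - 38*k - 10
s_(k+1) − s_k = -10*k**4 - 36*k**3 - 53*k**2 - 37*k - 11
(s_(k+1) − s_k) − t_k = 0

Valid — Δs_k = t_k.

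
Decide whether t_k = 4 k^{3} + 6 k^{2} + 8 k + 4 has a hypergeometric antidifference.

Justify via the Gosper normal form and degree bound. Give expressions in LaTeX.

Yes. s_k = k \left(k^{3} + 2 k + 1\right).

Step 1: r(k) = (2*k**3 + 9*k**2 + 16*k + 11)/(2*k**3 + 3*k**2 + 4*k + 2).
A = 1, B = 1, C = k**3 + 3*k**2/2 + 2*k + 1.
Solve (1)·f(k+1) − (1)·f(k) = k**3 + 3*k**2/2 + 2*k + 1.
d = 4 from the (0,0,3) case.
Solve for f: f(k) = k*(k**3 + 2*k + 1)/4 (degree 4 ≤ 4).
Certificate R = B(k−1)f/C = k*(k**3 + 2*k + 1)/(2*(2*k**3 + 3*k**2 + 4*k + 2)) gives s_k = k*(k**3 + 2*k + 1).
Δs = 4*k**3 + 6*k**2 + 8*k + 4, as required.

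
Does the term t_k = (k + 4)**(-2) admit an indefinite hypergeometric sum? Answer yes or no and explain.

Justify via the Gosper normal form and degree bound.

No; the coefficient equations for f are inconsistent.

r(k) = (k + 4)**2/(k + 5)**2 after simplifying.
Take A(k)=k**2 + 8*k + 16, B(k)=k**2 + 10*k + 25, C(k)=1.
Need (k**2 + 8*k + 16)·f(k+1) − (k**2 + 8*k + 16)·f(k) = 1.
From deg A=2, deg B=2, deg C=0: d=0.
Put f(k) = c0: A·f(k+1) − B(k−1)·f(k) − C = -1; need -1 = 0 — inconsistent ⇒ no f, not summable.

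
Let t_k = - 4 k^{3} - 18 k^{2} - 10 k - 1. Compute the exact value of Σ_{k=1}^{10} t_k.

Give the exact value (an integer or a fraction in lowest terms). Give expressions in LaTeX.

Σ = -19590

t_(k+1)/t_k = (4*k**3 + 30*k**2 + 58*k + 33)/(4*k**3 + 18*k**2 + 10*k + 1).
Gosper form: A/B · C(k+1)/C(k) with A=1, B=1, C=k**3 + 9*k**2/2 + 5*k/2 + 1/4.
Need (1)·f(k+1) − (1)·f(k) = k**3 + 9*k**2/2 + 5*k/2 + 1/4.
d = 4 from the (0,0,3) case.
Match coefficients ⇒ f(k) = k*(k**3 + 4*k**2 - 3*k - 1)/4.
Then R = B(k−1)f/C = k*(k**3 + 4*k**2 - 3*k - 1)/((2*k + 1)*(2*k**2 + 8*k + 1)), so s_k = R(k)·t_k = k*(-k**3 - 4*k**2 + 3*k + 1).
Check: Δs_k = -4*k**3 - 18*k**2 - 10*k - 1. ✓
Σ_(k=1)^(10) t_k = s_(11) − s_(1) = -19591 − (-1) = -19590.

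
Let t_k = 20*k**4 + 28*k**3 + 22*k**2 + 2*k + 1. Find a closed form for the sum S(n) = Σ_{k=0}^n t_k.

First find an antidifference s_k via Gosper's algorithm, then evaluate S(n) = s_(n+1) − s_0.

r(k) = (20*k**4 + 108*k**3 + 226*k**2 + 210*k + 73)/(20*k**4 + 28*k**3 + 22*k**2 + 2*k + 1) after simplifying.
A = 1, B = 1, C = k**4 + 7*k**3/5 + 11*k**2/10 + k/10 + 1/20.
f must satisfy (1)·f(k+1) − (1)·f(k) = k**4 + 7*k**3/5 + 11*k**2/10 + k/10 + 1/20.
deg f ≤ 5 (via 0,0,4).
Solve for f: f(k) = k*(4*k**4 - 3*k**3 - 3*k + 3)/20 (degree 5 ≤ 5).
Get s_k = R·t_k = k*(4*k**4 - 3*k**3 - 3*k + 3) with R(k) = B(k−1)f(k)/C(k) = k*(4*k**4 - 3*k**3 - 3*k + 3)/(20*k**4 + 28*k**3 + 22*k**2 + 2*k + 1).
Δs = 20*k**4 + 28*k**3 + 22*k**2 + 2*k + 1, as required.
Evaluate: s_(n+1) = 4*n**5 + 17*n**4 + 28*n**3 + 19*n**2 + 5*n + 1; subtract s_(0) = 0 ⇒ S(n) = 4*n**5 + 17*n**4 + 28*n**3 + 19*n**2 + 5*n + 1.

S(n) = 4*n**5 + 17*n**4 + 28*n**3 + 19*n**2 + 5*n + 1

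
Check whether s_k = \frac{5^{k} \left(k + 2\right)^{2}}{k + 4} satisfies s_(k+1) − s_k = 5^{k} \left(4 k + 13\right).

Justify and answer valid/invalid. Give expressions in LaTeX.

s_(k+1) = 5**(k + 1)*(k + 3)**2/(k + 5)
s_(k+1) − s_k = 5**k*(4*k**3 + 41*k**2 + 141*k + 160)/(k**2 + 9*k + 20)
(s_(k+1) − s_k) − t_k = 5**k*(-8*k**2 - 56*k - 100)/(k**2 + 9*k + 20)

Invalid: residual \frac{5^{k} \left(- 8 k^{2} - 56 k - 100\right)}{k^{2} + 9 k + 20} ≠ 0.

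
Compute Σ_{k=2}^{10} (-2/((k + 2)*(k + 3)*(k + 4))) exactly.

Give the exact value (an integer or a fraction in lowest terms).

Step 1: r(k) = (k + 2)/(k + 5).
Normal form (A,B,C) = (k + 2, k + 5, 1).
f must satisfy (k + 2)·f(k+1) − (k + 4)·f(k) = 1.
deg f ≤ 2 (via 1,1,0).
Match coefficients ⇒ f(k) = k*(k + 5)/12.
So s_k = (B(k−1)f/C)·t_k = (k*(k + 4)*(k + 5)/12)·t_k = k*(-k - 5)/(6*(k + 2)*(k + 3)).
Δs = -2/(k**3 + 9*k**2 + 26*k + 24), as required.
Telescoping: Σ = s_(11) − s_(2) = -44/273 − (-7/60) = -81/1820.

Σ = -81/1820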